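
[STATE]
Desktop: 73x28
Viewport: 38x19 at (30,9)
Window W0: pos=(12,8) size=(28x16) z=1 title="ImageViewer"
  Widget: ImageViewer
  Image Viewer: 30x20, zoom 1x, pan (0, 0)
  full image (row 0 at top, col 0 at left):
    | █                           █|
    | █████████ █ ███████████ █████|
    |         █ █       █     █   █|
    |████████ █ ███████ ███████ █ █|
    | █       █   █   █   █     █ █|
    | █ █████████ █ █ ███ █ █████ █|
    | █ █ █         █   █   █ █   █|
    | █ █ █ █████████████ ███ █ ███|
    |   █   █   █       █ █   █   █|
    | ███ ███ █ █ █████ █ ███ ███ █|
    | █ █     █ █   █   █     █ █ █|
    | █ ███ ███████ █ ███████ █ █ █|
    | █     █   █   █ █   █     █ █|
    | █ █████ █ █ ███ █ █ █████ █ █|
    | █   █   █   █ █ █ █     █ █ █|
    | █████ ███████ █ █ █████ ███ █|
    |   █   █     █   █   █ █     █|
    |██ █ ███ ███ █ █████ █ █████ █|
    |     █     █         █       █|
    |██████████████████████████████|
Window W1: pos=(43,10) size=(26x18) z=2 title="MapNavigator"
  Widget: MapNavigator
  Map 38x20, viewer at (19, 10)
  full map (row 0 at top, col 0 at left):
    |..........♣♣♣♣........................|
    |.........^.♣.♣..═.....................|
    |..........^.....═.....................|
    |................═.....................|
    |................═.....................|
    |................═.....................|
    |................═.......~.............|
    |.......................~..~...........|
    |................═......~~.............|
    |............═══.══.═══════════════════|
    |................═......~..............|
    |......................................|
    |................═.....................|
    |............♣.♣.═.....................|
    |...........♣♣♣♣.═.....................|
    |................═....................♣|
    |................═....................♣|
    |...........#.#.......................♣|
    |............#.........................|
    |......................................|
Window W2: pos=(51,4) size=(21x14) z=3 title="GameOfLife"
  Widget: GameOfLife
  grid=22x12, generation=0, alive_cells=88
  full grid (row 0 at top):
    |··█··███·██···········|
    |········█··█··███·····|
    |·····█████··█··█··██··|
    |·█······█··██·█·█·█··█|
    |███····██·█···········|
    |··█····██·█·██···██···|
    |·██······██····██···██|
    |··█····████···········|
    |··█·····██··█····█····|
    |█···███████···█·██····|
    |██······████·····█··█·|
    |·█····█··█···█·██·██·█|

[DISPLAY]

         ┃           ┃····█████··█··█·
─────────┨   ┏━━━━━━━┃█······█··██·█·█
         ┃   ┃ MapNav┃██····██·█······
███████ █┃   ┠───────┃·█····██·█·██···
  █     █┃   ┃.......┃██······██····██
█ ███████┃   ┃.......┃·█····████······
█   █    ┃   ┃.......┃·█·····██··█····
███ █ ███┃   ┃.......┃···███████···█·█
  █   █ █┃   ┃.......┗━━━━━━━━━━━━━━━━
███ ███ █┃   ┃.........═......~~......
  █ █   █┃   ┃.....═══.══.════════════
█ █ ███ █┃   ┃.........═..@...~.......
  █     █┃   ┃........................
███████ █┃   ┃.........═..............
━━━━━━━━━┛   ┃.....♣.♣.═..............
             ┃....♣♣♣♣.═..............
             ┃.........═..............
             ┃.........═..............
             ┗━━━━━━━━━━━━━━━━━━━━━━━━


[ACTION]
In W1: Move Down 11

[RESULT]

         ┃           ┃····█████··█··█·
─────────┨   ┏━━━━━━━┃█······█··██·█·█
         ┃   ┃ MapNav┃██····██·█······
███████ █┃   ┠───────┃·█····██·█·██···
  █     █┃   ┃.......┃██······██····██
█ ███████┃   ┃.....♣.┃·█····████······
█   █    ┃   ┃....♣♣♣┃·█·····██··█····
███ █ ███┃   ┃.......┃···███████···█·█
  █   █ █┃   ┃.......┗━━━━━━━━━━━━━━━━
███ ███ █┃   ┃....#.#.................
  █ █   █┃   ┃.....#..................
█ █ ███ █┃   ┃............@...........
  █     █┃   ┃                        
███████ █┃   ┃                        
━━━━━━━━━┛   ┃                        
             ┃                        
             ┃                        
             ┃                        
             ┗━━━━━━━━━━━━━━━━━━━━━━━━


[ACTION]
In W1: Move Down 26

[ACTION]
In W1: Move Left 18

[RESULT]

         ┃           ┃····█████··█··█·
─────────┨   ┏━━━━━━━┃█······█··██·█·█
         ┃   ┃ MapNav┃██····██·█······
███████ █┃   ┠───────┃·█····██·█·██···
  █     █┃   ┃       ┃██······██····██
█ ███████┃   ┃       ┃·█····████······
█   █    ┃   ┃       ┃·█·····██··█····
███ █ ███┃   ┃       ┃···███████···█·█
  █   █ █┃   ┃       ┗━━━━━━━━━━━━━━━━
███ ███ █┃   ┃           ...........#.
  █ █   █┃   ┃           ............#
█ █ ███ █┃   ┃           .@...........
  █     █┃   ┃                        
███████ █┃   ┃                        
━━━━━━━━━┛   ┃                        
             ┃                        
             ┃                        
             ┃                        
             ┗━━━━━━━━━━━━━━━━━━━━━━━━


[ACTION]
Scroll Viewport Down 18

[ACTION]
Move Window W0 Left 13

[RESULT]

                     ┃····█████··█··█·
             ┏━━━━━━━┃█······█··██·█·█
             ┃ MapNav┃██····██·█······
             ┠───────┃·█····██·█·██···
             ┃       ┃██······██····██
             ┃       ┃·█····████······
             ┃       ┃·█·····██··█····
             ┃       ┃···███████···█·█
             ┃       ┗━━━━━━━━━━━━━━━━
             ┃           ...........#.
             ┃           ............#
             ┃           .@...........
             ┃                        
             ┃                        
             ┃                        
             ┃                        
             ┃                        
             ┃                        
             ┗━━━━━━━━━━━━━━━━━━━━━━━━


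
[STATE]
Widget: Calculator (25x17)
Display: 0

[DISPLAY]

                        0
┌───┬───┬───┬───┐        
│ 7 │ 8 │ 9 │ ÷ │        
├───┼───┼───┼───┤        
│ 4 │ 5 │ 6 │ × │        
├───┼───┼───┼───┤        
│ 1 │ 2 │ 3 │ - │        
├───┼───┼───┼───┤        
│ 0 │ . │ = │ + │        
├───┼───┼───┼───┤        
│ C │ MC│ MR│ M+│        
└───┴───┴───┴───┘        
                         
                         
                         
                         
                         


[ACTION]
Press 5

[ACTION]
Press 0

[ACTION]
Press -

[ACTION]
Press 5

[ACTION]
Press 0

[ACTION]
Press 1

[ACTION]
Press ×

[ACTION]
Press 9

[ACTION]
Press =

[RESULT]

                    -4059
┌───┬───┬───┬───┐        
│ 7 │ 8 │ 9 │ ÷ │        
├───┼───┼───┼───┤        
│ 4 │ 5 │ 6 │ × │        
├───┼───┼───┼───┤        
│ 1 │ 2 │ 3 │ - │        
├───┼───┼───┼───┤        
│ 0 │ . │ = │ + │        
├───┼───┼───┼───┤        
│ C │ MC│ MR│ M+│        
└───┴───┴───┴───┘        
                         
                         
                         
                         
                         


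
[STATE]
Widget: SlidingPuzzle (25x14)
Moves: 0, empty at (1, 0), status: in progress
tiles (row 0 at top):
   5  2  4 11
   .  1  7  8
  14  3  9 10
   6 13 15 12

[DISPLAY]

┌────┬────┬────┬────┐    
│  5 │  2 │  4 │ 11 │    
├────┼────┼────┼────┤    
│    │  1 │  7 │  8 │    
├────┼────┼────┼────┤    
│ 14 │  3 │  9 │ 10 │    
├────┼────┼────┼────┤    
│  6 │ 13 │ 15 │ 12 │    
└────┴────┴────┴────┘    
Moves: 0                 
                         
                         
                         
                         


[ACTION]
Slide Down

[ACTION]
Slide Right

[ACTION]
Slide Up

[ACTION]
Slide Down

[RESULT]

┌────┬────┬────┬────┐    
│    │  2 │  4 │ 11 │    
├────┼────┼────┼────┤    
│  5 │  1 │  7 │  8 │    
├────┼────┼────┼────┤    
│ 14 │  3 │  9 │ 10 │    
├────┼────┼────┼────┤    
│  6 │ 13 │ 15 │ 12 │    
└────┴────┴────┴────┘    
Moves: 3                 
                         
                         
                         
                         


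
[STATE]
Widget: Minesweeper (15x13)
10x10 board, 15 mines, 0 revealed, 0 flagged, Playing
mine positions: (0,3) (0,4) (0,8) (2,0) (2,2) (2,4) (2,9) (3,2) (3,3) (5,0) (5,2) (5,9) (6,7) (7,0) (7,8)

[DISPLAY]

■■■■■■■■■■     
■■■■■■■■■■     
■■■■■■■■■■     
■■■■■■■■■■     
■■■■■■■■■■     
■■■■■■■■■■     
■■■■■■■■■■     
■■■■■■■■■■     
■■■■■■■■■■     
■■■■■■■■■■     
               
               
               


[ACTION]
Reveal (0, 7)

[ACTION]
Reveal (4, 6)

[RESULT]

■■■■■1 1■■     
■■■■■2 12■     
■■■■■1  1■     
■■■■21  1■     
■■■31   1■     
■■■1  112■     
■311  1■■■     
■1    12■■     
11     111     
               
               
               
               


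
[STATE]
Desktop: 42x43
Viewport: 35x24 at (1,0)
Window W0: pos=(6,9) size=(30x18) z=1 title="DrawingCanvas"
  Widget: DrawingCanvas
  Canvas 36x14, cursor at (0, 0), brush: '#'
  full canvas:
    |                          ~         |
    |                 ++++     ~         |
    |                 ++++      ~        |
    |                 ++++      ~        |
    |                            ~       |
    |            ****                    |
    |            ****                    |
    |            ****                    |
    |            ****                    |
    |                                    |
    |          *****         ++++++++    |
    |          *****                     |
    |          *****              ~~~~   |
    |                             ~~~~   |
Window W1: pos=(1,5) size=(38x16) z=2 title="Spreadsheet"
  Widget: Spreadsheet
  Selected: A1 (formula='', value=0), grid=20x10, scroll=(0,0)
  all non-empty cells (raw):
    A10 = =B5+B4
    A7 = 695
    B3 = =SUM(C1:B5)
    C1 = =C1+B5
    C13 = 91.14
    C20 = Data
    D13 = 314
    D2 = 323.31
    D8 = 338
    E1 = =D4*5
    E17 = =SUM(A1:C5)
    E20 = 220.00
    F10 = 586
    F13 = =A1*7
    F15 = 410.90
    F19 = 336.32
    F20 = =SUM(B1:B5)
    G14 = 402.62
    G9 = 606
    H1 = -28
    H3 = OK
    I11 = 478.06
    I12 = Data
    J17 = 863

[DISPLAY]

                                   
                                   
                                   
                                   
                                   
┏━━━━━━━━━━━━━━━━━━━━━━━━━━━━━━━━━━
┃ Spreadsheet                      
┠──────────────────────────────────
┃A1:                               
┃       A       B       C       D  
┃----------------------------------
┃  1      [0]       0#CIRC!        
┃  2        0       0       0  323.
┃  3        0#CIRC!         0      
┃  4        0       0       0      
┃  5        0       0       0      
┃  6        0       0       0      
┃  7      695       0       0      
┃  8        0       0       0     3
┃  9        0       0       0      
┗━━━━━━━━━━━━━━━━━━━━━━━━━━━━━━━━━━
     ┃                            ┃
     ┃          *****         ++++┃
     ┃          *****             ┃


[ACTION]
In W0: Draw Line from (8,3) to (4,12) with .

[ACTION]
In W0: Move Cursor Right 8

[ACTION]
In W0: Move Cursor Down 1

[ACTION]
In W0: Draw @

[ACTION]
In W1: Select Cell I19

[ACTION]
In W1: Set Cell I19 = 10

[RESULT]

                                   
                                   
                                   
                                   
                                   
┏━━━━━━━━━━━━━━━━━━━━━━━━━━━━━━━━━━
┃ Spreadsheet                      
┠──────────────────────────────────
┃I19: 10                           
┃       A       B       C       D  
┃----------------------------------
┃  1        0       0#CIRC!        
┃  2        0       0       0  323.
┃  3        0#CIRC!         0      
┃  4        0       0       0      
┃  5        0       0       0      
┃  6        0       0       0      
┃  7      695       0       0      
┃  8        0       0       0     3
┃  9        0       0       0      
┗━━━━━━━━━━━━━━━━━━━━━━━━━━━━━━━━━━
     ┃                            ┃
     ┃          *****         ++++┃
     ┃          *****             ┃


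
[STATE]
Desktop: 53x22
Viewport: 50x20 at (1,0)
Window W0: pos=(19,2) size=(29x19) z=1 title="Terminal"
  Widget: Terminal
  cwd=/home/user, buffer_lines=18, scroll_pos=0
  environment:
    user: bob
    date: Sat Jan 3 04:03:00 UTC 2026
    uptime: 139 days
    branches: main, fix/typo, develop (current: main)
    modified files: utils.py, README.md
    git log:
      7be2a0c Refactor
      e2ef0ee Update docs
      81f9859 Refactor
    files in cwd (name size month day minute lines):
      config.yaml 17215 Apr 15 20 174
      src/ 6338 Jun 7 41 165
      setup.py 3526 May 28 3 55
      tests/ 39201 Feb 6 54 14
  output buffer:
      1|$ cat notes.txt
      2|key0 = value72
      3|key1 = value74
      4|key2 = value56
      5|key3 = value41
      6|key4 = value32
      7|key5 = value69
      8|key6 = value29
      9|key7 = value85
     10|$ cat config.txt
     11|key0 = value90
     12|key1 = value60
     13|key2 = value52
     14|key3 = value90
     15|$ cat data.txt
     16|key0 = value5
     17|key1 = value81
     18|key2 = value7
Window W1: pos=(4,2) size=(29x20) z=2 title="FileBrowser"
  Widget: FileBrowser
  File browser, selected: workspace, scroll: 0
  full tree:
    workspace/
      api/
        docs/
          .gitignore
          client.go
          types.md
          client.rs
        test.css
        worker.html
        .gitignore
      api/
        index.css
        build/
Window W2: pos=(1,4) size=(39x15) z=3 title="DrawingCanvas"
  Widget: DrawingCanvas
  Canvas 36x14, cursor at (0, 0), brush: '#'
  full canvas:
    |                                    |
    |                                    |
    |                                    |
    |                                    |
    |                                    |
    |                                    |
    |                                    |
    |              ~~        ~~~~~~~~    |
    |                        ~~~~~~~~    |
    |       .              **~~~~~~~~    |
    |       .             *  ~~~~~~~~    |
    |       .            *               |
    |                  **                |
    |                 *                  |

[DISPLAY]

                                                  
                                                  
   ┏━━━━━━━━━━━━━━━━━━━━━━━━━━━┓━━━━━━━━━━━━━━┓   
   ┃ FileBrowser               ┃              ┃   
┏━━━━━━━━━━━━━━━━━━━━━━━━━━━━━━━━━━━━━┓───────┨   
┃ DrawingCanvas                       ┃       ┃   
┠─────────────────────────────────────┨       ┃   
┃+                                    ┃       ┃   
┃                                     ┃       ┃   
┃                                     ┃       ┃   
┃                                     ┃       ┃   
┃                                     ┃       ┃   
┃                                     ┃       ┃   
┃                                     ┃       ┃   
┃              ~~        ~~~~~~~~     ┃       ┃   
┃                        ~~~~~~~~     ┃       ┃   
┃       .              **~~~~~~~~     ┃       ┃   
┃       .             *  ~~~~~~~~     ┃       ┃   
┗━━━━━━━━━━━━━━━━━━━━━━━━━━━━━━━━━━━━━┛       ┃   
   ┃                           ┃t             ┃   


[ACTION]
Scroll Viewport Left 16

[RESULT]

                                                  
                                                  
    ┏━━━━━━━━━━━━━━━━━━━━━━━━━━━┓━━━━━━━━━━━━━━┓  
    ┃ FileBrowser               ┃              ┃  
 ┏━━━━━━━━━━━━━━━━━━━━━━━━━━━━━━━━━━━━━┓───────┨  
 ┃ DrawingCanvas                       ┃       ┃  
 ┠─────────────────────────────────────┨       ┃  
 ┃+                                    ┃       ┃  
 ┃                                     ┃       ┃  
 ┃                                     ┃       ┃  
 ┃                                     ┃       ┃  
 ┃                                     ┃       ┃  
 ┃                                     ┃       ┃  
 ┃                                     ┃       ┃  
 ┃              ~~        ~~~~~~~~     ┃       ┃  
 ┃                        ~~~~~~~~     ┃       ┃  
 ┃       .              **~~~~~~~~     ┃       ┃  
 ┃       .             *  ~~~~~~~~     ┃       ┃  
 ┗━━━━━━━━━━━━━━━━━━━━━━━━━━━━━━━━━━━━━┛       ┃  
    ┃                           ┃t             ┃  


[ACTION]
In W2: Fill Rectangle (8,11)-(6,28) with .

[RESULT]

                                                  
                                                  
    ┏━━━━━━━━━━━━━━━━━━━━━━━━━━━┓━━━━━━━━━━━━━━┓  
    ┃ FileBrowser               ┃              ┃  
 ┏━━━━━━━━━━━━━━━━━━━━━━━━━━━━━━━━━━━━━┓───────┨  
 ┃ DrawingCanvas                       ┃       ┃  
 ┠─────────────────────────────────────┨       ┃  
 ┃+                                    ┃       ┃  
 ┃                                     ┃       ┃  
 ┃                                     ┃       ┃  
 ┃                                     ┃       ┃  
 ┃                                     ┃       ┃  
 ┃                                     ┃       ┃  
 ┃           ..................        ┃       ┃  
 ┃           ..................~~~     ┃       ┃  
 ┃           ..................~~~     ┃       ┃  
 ┃       .              **~~~~~~~~     ┃       ┃  
 ┃       .             *  ~~~~~~~~     ┃       ┃  
 ┗━━━━━━━━━━━━━━━━━━━━━━━━━━━━━━━━━━━━━┛       ┃  
    ┃                           ┃t             ┃  


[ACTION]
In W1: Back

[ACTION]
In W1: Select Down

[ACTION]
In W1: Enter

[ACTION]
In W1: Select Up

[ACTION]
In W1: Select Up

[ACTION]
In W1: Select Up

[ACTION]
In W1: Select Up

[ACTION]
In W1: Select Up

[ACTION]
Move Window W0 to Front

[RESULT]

                                                  
                                                  
    ┏━━━━━━━━━━━━━━┏━━━━━━━━━━━━━━━━━━━━━━━━━━━┓  
    ┃ FileBrowser  ┃ Terminal                  ┃  
 ┏━━━━━━━━━━━━━━━━━┠───────────────────────────┨  
 ┃ DrawingCanvas   ┃$ cat notes.txt            ┃  
 ┠─────────────────┃key0 = value72             ┃  
 ┃+                ┃key1 = value74             ┃  
 ┃                 ┃key2 = value56             ┃  
 ┃                 ┃key3 = value41             ┃  
 ┃                 ┃key4 = value32             ┃  
 ┃                 ┃key5 = value69             ┃  
 ┃                 ┃key6 = value29             ┃  
 ┃           ......┃key7 = value85             ┃  
 ┃           ......┃$ cat config.txt           ┃  
 ┃           ......┃key0 = value90             ┃  
 ┃       .         ┃key1 = value60             ┃  
 ┃       .         ┃key2 = value52             ┃  
 ┗━━━━━━━━━━━━━━━━━┃key3 = value90             ┃  
    ┃              ┃$ cat data.txt             ┃  


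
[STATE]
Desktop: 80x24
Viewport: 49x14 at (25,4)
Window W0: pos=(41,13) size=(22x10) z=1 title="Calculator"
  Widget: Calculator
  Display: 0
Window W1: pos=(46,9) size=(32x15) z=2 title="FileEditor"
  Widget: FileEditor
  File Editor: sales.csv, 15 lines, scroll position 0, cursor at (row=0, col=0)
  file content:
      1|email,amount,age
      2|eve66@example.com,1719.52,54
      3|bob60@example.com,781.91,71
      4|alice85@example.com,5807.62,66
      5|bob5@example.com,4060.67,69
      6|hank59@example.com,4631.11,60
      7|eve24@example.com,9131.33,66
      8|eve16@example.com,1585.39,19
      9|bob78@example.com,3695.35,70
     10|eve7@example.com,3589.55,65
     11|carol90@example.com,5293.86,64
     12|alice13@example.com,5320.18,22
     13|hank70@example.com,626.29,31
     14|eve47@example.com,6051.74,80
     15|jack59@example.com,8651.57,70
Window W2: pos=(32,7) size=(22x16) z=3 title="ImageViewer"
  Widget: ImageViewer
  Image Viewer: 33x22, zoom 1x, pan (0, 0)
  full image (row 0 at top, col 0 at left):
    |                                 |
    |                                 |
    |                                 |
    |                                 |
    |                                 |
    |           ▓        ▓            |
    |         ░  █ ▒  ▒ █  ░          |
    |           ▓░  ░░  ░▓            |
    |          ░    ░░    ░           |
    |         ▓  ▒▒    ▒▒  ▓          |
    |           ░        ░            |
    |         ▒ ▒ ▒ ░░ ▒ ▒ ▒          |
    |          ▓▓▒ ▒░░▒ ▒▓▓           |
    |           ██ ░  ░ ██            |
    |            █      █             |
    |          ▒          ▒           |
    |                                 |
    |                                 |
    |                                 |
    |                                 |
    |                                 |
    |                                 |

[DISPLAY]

                                                 
                                                 
                                                 
       ┏━━━━━━━━━━━━━━━━━━━━┓                    
       ┃ ImageViewer        ┃                    
       ┠────────────────────┨━━━━━━━━━━━━━━━━━━━━
       ┃                    ┃itor                
       ┃                    ┃────────────────────
       ┃                    ┃mount,age           
       ┃                    ┃xample.com,1719.52,5
       ┃                    ┃xample.com,781.91,71
       ┃           ▓        ┃@example.com,5807.62
       ┃         ░  █ ▒  ▒ █┃ample.com,4060.67,69
       ┃           ▓░  ░░  ░┃example.com,4631.11,


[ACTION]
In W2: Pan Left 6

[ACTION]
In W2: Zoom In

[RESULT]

                                                 
                                                 
                                                 
       ┏━━━━━━━━━━━━━━━━━━━━┓                    
       ┃ ImageViewer        ┃                    
       ┠────────────────────┨━━━━━━━━━━━━━━━━━━━━
       ┃                    ┃itor                
       ┃                    ┃────────────────────
       ┃                    ┃mount,age           
       ┃                    ┃xample.com,1719.52,5
       ┃                    ┃xample.com,781.91,71
       ┃                    ┃@example.com,5807.62
       ┃                    ┃ample.com,4060.67,69
       ┃                    ┃example.com,4631.11,


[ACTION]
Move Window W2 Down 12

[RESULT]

                                                 
                                                 
                                                 
                                                 
       ┏━━━━━━━━━━━━━━━━━━━━┓                    
       ┃ ImageViewer        ┃━━━━━━━━━━━━━━━━━━━━
       ┠────────────────────┨itor                
       ┃                    ┃────────────────────
       ┃                    ┃mount,age           
       ┃                    ┃xample.com,1719.52,5
       ┃                    ┃xample.com,781.91,71
       ┃                    ┃@example.com,5807.62
       ┃                    ┃ample.com,4060.67,69
       ┃                    ┃example.com,4631.11,


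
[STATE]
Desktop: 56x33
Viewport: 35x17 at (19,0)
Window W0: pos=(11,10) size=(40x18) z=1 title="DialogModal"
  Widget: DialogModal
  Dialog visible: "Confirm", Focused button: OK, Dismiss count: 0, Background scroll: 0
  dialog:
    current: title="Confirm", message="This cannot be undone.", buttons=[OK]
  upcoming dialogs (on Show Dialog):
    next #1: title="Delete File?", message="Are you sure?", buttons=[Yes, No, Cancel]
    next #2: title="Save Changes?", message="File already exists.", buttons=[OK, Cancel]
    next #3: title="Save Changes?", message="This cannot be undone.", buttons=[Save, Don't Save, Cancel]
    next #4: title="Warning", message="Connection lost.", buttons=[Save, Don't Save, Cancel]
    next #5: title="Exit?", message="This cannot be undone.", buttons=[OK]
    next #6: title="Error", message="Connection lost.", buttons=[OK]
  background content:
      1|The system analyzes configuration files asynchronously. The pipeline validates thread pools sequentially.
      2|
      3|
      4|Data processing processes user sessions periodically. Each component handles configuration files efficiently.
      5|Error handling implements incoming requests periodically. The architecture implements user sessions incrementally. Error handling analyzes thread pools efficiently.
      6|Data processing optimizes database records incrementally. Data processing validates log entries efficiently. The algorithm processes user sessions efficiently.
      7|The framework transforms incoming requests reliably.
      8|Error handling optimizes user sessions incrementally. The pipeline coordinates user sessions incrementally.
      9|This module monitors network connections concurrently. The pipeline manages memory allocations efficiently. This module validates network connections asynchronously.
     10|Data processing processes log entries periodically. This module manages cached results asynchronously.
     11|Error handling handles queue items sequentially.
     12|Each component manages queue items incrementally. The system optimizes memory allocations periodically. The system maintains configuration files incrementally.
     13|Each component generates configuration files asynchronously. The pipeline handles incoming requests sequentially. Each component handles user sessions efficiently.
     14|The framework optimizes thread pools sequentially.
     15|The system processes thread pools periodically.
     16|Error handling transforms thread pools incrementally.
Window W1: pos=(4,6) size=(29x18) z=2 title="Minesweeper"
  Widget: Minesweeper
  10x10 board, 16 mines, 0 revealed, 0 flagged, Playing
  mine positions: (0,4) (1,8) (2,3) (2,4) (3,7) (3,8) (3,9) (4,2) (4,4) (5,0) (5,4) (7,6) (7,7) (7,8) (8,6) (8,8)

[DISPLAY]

                                   
                                   
                                   
                                   
                                   
                                   
━━━━━━━━━━━━━┓                     
             ┃                     
─────────────┨                     
             ┃                     
             ┃━━━━━━━━━━━━━━━━━┓   
             ┃                 ┃   
             ┃─────────────────┨   
             ┃onfiguration file┃   
             ┃                 ┃   
             ┃                 ┃   
             ┃sses user session┃   


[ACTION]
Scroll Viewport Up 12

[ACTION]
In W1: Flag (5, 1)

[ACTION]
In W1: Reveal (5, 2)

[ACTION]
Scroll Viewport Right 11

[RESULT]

                                   
                                   
                                   
                                   
                                   
                                   
━━━━━━━━━━━┓                       
           ┃                       
───────────┨                       
           ┃                       
           ┃━━━━━━━━━━━━━━━━━┓     
           ┃                 ┃     
           ┃─────────────────┨     
           ┃onfiguration file┃     
           ┃                 ┃     
           ┃                 ┃     
           ┃sses user session┃     


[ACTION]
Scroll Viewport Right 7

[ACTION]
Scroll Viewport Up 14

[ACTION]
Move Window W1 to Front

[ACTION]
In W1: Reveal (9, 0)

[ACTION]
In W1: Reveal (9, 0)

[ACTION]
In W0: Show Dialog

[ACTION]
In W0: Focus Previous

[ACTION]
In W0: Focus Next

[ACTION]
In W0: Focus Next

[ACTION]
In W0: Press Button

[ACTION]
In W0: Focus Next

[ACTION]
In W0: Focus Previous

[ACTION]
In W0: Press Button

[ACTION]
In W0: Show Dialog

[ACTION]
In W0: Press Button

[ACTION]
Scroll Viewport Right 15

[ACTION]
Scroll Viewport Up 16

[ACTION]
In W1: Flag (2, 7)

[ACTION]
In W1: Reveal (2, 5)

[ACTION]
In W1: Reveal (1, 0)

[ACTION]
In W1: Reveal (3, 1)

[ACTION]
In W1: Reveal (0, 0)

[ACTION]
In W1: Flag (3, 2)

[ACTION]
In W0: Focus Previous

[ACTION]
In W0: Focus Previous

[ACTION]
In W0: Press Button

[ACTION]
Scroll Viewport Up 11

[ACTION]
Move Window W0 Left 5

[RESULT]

                                   
                                   
                                   
                                   
                                   
                                   
━━━━━━━━━━━┓                       
           ┃                       
───────────┨                       
           ┃                       
           ┃━━━━━━━━━━━━┓          
           ┃            ┃          
           ┃────────────┨          
           ┃uration file┃          
           ┃            ┃          
           ┃            ┃          
           ┃user session┃          


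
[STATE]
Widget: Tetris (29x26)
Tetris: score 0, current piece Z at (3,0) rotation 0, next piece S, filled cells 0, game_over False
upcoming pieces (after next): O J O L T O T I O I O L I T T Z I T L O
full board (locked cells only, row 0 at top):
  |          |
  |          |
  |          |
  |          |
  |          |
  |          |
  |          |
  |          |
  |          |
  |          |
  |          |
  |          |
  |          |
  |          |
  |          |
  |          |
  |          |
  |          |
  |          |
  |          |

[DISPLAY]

   ▓▓     │Next:             
    ▓▓    │ ░░               
          │░░                
          │                  
          │                  
          │                  
          │Score:            
          │0                 
          │                  
          │                  
          │                  
          │                  
          │                  
          │                  
          │                  
          │                  
          │                  
          │                  
          │                  
          │                  
          │                  
          │                  
          │                  
          │                  
          │                  
          │                  


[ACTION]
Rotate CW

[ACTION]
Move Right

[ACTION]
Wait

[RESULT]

          │Next:             
     ▓    │ ░░               
    ▓▓    │░░                
    ▓     │                  
          │                  
          │                  
          │Score:            
          │0                 
          │                  
          │                  
          │                  
          │                  
          │                  
          │                  
          │                  
          │                  
          │                  
          │                  
          │                  
          │                  
          │                  
          │                  
          │                  
          │                  
          │                  
          │                  


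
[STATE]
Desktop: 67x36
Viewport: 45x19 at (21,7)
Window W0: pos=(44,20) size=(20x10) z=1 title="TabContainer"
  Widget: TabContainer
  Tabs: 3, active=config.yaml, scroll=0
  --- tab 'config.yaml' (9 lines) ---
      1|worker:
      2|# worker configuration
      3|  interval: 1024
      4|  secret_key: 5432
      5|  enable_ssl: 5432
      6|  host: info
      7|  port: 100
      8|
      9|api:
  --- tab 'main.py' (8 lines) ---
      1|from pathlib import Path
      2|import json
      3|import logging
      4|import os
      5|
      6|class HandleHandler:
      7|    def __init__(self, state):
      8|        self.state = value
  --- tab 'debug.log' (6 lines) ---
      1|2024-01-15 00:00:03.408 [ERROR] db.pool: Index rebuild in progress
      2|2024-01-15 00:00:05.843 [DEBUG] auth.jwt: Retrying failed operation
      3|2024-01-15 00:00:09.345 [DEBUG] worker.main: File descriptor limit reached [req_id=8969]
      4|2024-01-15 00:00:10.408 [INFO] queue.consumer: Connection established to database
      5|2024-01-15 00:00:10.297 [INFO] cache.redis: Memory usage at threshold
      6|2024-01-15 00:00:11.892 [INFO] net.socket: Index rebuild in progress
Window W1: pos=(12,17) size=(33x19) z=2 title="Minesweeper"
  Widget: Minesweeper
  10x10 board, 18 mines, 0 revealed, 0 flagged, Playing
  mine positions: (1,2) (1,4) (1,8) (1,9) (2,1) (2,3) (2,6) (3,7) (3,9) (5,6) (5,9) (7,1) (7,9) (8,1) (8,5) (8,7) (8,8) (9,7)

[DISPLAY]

                                             
                                             
                                             
                                             
                                             
                                             
                                             
                                             
                                             
                                             
━━━━━━━━━━━━━━━━━━━━━━━┓                     
eper                   ┃                     
───────────────────────┨                     
■■                     ┃━━━━━━━━━━━━━━━━━━┓  
■■                     ┃ TabContainer     ┃  
■■                     ┃──────────────────┨  
■■                     ┃[config.yaml]│ mai┃  
■■                     ┃──────────────────┃  
■■                     ┃worker:           ┃  


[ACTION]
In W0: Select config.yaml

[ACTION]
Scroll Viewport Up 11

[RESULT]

                                             
                                             
                                             
                                             
                                             
                                             
                                             
                                             
                                             
                                             
                                             
                                             
                                             
                                             
                                             
                                             
                                             
━━━━━━━━━━━━━━━━━━━━━━━┓                     
eper                   ┃                     


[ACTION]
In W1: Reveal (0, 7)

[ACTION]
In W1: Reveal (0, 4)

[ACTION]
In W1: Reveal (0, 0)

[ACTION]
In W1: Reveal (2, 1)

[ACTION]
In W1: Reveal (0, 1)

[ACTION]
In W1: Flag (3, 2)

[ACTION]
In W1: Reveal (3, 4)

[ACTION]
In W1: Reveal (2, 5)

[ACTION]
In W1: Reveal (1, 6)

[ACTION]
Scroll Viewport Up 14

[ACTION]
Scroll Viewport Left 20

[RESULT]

                                             
                                             
                                             
                                             
                                             
                                             
                                             
                                             
                                             
                                             
                                             
                                             
                                             
                                             
                                             
                                             
                                             
           ┏━━━━━━━━━━━━━━━━━━━━━━━━━━━━━━━┓ 
           ┃ Minesweeper                   ┃ 
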